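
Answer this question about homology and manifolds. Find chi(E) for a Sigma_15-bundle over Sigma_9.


For a fiber bundle F -> E -> B (with CW structure): chi(E) = chi(B) * chi(F).
chi(Sigma_9) = -16, chi(Sigma_15) = -28.
chi(E) = (-16) * (-28) = 448

448


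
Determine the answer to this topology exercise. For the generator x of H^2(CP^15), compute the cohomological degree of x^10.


|x| = 2 in H^*(CP^n).
|x^10| = 10 * |x| = 10 * 2 = 20

20


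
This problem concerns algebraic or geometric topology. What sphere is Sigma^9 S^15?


Each suspension raises dimension by 1: Sigma S^n = S^{n+1}.
Sigma^9 S^15 = S^{15+9} = S^24

24


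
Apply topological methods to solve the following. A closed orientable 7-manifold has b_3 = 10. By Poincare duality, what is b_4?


Poincare duality for closed orientable n-manifolds: b_k = b_{n-k}.
Here n = 7, so b_4 = b_3 = 10

10


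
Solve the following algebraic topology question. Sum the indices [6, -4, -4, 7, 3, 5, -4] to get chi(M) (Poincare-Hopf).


Poincare-Hopf: chi(M) = sum of indices of zeros.
chi = (6) + (-4) + (-4) + (7) + (3) + (5) + (-4) = 9

9


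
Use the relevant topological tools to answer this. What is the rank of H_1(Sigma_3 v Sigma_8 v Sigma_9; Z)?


For a wedge X v Y: reduced H_k(X v Y) = H_k(X) + H_k(Y).
Each Sigma_g contributes b_1 = 2g.
b_1 = 6 + 16 + 18 = 40

40


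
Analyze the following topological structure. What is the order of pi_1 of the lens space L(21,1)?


pi_1(L(p,q)) = Z/pZ for any q coprime to p.
|pi_1(L(21,1))| = 21

21


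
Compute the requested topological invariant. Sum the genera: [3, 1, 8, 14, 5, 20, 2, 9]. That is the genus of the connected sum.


Genus is additive under connected sum of orientable surfaces.
g = 3 + 1 + 8 + 14 + 5 + 20 + 2 + 9 = 62

62


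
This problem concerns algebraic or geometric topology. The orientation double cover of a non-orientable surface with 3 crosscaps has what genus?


chi(N_3) = 2 - 3 = -1.
Double cover: chi(Sigma_g) = 2 * chi(N_3) = 2*(-1) = -2.
2 - 2g = -2, so g = (2 - (-2))/2 = 4/2 = 2

2


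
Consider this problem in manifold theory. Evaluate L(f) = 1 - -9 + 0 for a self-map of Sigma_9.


L(f) = tr(f_0*) - tr(f_1*) + tr(f_2*).
= 1 - (-9) + (0)
= 10

10


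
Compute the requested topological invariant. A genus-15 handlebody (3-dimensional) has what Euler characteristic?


A genus-g handlebody deformation retracts to a wedge of g circles.
chi(vee_g S^1) = 1 - g.
chi(H_15) = 1 - 15 = -14

-14


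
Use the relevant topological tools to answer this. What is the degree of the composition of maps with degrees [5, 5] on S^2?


Degree is multiplicative: deg(composition) = product of degrees.
= (5) * (5) = 25

25


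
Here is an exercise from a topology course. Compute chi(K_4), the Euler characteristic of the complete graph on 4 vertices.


K_4: V = 4, E = C(4,2) = 6.
chi = V - E = 4 - 6 = -2

-2


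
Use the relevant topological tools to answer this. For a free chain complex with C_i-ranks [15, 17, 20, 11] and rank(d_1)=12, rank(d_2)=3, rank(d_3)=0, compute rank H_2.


rank H_k = rank(ker d_k) - rank(im d_{k+1}).
rank(ker d_2) = rank(C_2) - rank(d_2) = 20 - 3 = 17.
rank(im d_{2+1}) = 0.
rank H_2 = 17 - 0 = 17

17


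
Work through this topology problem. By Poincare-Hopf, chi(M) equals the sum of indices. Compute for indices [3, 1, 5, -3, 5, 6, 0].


Poincare-Hopf: chi(M) = sum of indices of zeros.
chi = (3) + (1) + (5) + (-3) + (5) + (6) + (0) = 17

17


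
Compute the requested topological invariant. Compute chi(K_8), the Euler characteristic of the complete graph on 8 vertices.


K_8: V = 8, E = C(8,2) = 28.
chi = V - E = 8 - 28 = -20

-20


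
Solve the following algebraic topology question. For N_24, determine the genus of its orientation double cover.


chi(N_24) = 2 - 24 = -22.
Double cover: chi(Sigma_g) = 2 * chi(N_24) = 2*(-22) = -44.
2 - 2g = -44, so g = (2 - (-44))/2 = 46/2 = 23

23


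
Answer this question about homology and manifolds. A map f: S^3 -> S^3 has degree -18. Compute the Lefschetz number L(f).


On S^3: L(f) = tr(f_0*) + (-1)^3 tr(f_3*) = 1 + (-1)^3 * deg(f).
L(f) = 1 + (-1)^3 * -18 = 1 + 18 = 19

19


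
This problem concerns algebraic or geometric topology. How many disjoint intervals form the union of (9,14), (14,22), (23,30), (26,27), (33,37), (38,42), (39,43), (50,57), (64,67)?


Sort and merge overlapping open intervals.
Merged: (9,14), (14,22), (23,30), (33,37), (38,43), (50,57), (64,67).
Number of components = 7

7


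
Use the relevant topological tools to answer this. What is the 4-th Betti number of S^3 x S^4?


Each S^d has Poincare polynomial 1 + t^d.
The product S^3 x S^4 has Poincare polynomial prod(1+t^d_i).
Expanding: b_0=1, b_3=1, b_4=1, b_7=1.
b_4 = 1

1


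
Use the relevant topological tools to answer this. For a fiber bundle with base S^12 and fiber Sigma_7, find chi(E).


chi(S^12) = 2 (n even), chi(Sigma_7) = 2 - 2*7 = -12.
chi(E) = 2 * (-12) = -24

-24


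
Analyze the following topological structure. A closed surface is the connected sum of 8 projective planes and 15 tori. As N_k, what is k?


Since a >= 1, the sum is non-orientable; each T^2 can be replaced by RP^2 # RP^2 (since T^2#RP^2 = 3RP^2).
Total crosscaps k = 8 + 2*15 = 38.
Check via chi: chi = 8*1 + 15*0 - (8+15-1)*2 = -36 = 2 - k = -36. Consistent.

38


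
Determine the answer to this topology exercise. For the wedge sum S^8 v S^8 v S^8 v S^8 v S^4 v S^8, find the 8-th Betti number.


For a wedge of spheres, H_k (k>0) is free on one generator per sphere of dimension k.
Spheres of dimension 8: count = 5.
b_8 = 5

5


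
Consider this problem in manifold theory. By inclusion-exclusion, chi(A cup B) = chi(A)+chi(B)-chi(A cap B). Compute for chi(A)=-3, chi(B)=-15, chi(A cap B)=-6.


chi(A cup B) = chi(A) + chi(B) - chi(A cap B)
= -3 + (-15) - (-6)
= -12

-12


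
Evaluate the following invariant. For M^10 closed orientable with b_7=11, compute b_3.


Poincare duality for closed orientable n-manifolds: b_k = b_{n-k}.
Here n = 10, so b_3 = b_7 = 11

11


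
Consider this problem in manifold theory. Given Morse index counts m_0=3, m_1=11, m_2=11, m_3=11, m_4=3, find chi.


Morse theory: chi(M) = sum_k (-1)^k m_k where m_k = #(index-k critical points).
= (3) + (-11) + (11) + (-11) + (3) = -5

-5


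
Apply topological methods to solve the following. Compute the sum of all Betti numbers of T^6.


b_k(T^6) = C(6,k), so the sum over k is sum_k C(6,k) = 2^6.
Total = 2^6 = 64

64


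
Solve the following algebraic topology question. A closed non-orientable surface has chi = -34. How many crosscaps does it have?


chi = 2 - k for closed non-orientable surfaces with k crosscaps.
-34 = 2 - k
k = 2 - (-34) = 36

36


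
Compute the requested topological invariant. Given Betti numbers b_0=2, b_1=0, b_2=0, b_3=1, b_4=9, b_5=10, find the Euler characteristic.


chi = sum_k (-1)^k b_k.
= (2) + (0) + (0) + (-1) + (9) + (-10)
= 0

0


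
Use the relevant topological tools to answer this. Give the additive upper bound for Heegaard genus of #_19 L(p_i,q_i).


Heegaard genus satisfies g(A#B) <= g(A) + g(B).
Each lens space has g = 1.
Upper bound: 19 * 1 = 19

19


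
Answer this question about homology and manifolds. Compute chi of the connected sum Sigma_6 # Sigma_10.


chi(Sigma_6) = 2 - 2*6 = -10
chi(Sigma_10) = 2 - 2*10 = -18
For surfaces: chi(A#B) = chi(A) + chi(B) - 2.
chi = -10 + -18 - 2 = -30

-30


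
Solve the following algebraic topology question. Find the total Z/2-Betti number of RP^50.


H^k(RP^50; Z/2) = Z/2 for each 0 <= k <= 50.
Total dimension = 50 + 1 = 51

51


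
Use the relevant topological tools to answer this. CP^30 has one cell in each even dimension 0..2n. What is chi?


CP^30 has one cell in each even dimension 0, 2, ..., 2*30 (30+1 cells total).
All cells are even-dimensional, so chi = number of cells.
chi = 30 + 1 = 31

31


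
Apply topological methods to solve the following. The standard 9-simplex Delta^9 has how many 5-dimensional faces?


Delta^9 has 9+1 vertices. A 5-face is a choice of 5+1 vertices.
f_5 = C(9+1, 5+1) = C(10,6) = 210

210


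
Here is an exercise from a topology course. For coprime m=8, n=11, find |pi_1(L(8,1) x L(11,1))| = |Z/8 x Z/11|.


pi_1(X x Y) = pi_1(X) x pi_1(Y).
pi_1(L(8,1)) = Z/8, pi_1(L(11,1)) = Z/11.
|Z/8 x Z/11| = 8 * 11 = 88

88


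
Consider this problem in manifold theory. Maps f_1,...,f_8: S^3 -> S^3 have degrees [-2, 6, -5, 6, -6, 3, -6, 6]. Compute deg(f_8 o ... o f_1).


Degree is multiplicative: deg(composition) = product of degrees.
= (-2) * (6) * (-5) * (6) * (-6) * (3) * (-6) * (6) = 233280

233280


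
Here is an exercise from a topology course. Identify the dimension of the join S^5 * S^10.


Join of spheres: S^m * S^n = S^{m+n+1}.
dim = 5 + 10 + 1 = 16

16


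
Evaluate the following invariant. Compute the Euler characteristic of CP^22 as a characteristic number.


For any closed oriented manifold, <e(TM),[M]> = chi(M).
chi(CP^22) = 22+1 = 23

23


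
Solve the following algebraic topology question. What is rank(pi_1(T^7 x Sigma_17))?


pi_1(A x B) = pi_1(A) x pi_1(B); rank of abelianization = b_1.
b_1(T^7) = 7, b_1(Sigma_17) = 2*17 = 34.
b_1(product) = 7 + 34 = 41

41


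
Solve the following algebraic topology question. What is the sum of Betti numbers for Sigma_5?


For Sigma_5: b_0 = 1, b_1 = 2g = 10, b_2 = 1.
Total = 1 + 10 + 1 = 12

12


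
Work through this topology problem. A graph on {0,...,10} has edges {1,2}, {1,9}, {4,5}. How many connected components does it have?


Run DFS/union-find over 11 vertices.
V = 11, E = 3.
Number of components = 8

8


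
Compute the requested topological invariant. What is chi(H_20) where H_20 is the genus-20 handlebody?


A genus-g handlebody deformation retracts to a wedge of g circles.
chi(vee_g S^1) = 1 - g.
chi(H_20) = 1 - 20 = -19

-19


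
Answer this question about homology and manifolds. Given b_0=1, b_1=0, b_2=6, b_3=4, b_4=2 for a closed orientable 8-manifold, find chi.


By Poincare duality b_k = b_{8-k}, so full Betti numbers: b_0=1, b_1=0, b_2=6, b_3=4, b_4=2, b_5=4, b_6=6, b_7=0, b_8=1.
chi = sum (-1)^k b_k = 8

8


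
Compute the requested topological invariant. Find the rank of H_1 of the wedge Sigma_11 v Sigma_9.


For a wedge: H_1(A v B) = H_1(A) + H_1(B).
b_1(Sigma_11) = 22, b_1(Sigma_9) = 18.
b_1 = 22 + 18 = 40

40


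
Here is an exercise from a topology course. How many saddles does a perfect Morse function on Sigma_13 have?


A perfect Morse function has m_k = b_k.
For Sigma_13: b_0=1, b_1=2g=26, b_2=1.
Saddles m_1 = 2g = 26

26


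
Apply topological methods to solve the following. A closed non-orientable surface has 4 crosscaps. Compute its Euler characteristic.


For a non-orientable closed surface with k crosscaps: chi = 2 - k.
Here k = 4.
chi = 2 - 4 = -2

-2


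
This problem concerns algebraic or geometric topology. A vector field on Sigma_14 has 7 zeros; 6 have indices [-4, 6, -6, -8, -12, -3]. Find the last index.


Poincare-Hopf: sum of indices = chi(M).
chi(Sigma_14) = 2 - 2*14 = -26.
Sum of known indices = -27.
x = chi - (sum known) = -26 - (-27) = 1

1


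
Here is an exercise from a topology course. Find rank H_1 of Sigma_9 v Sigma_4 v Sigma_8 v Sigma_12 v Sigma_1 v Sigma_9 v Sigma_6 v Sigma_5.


For a wedge X v Y: reduced H_k(X v Y) = H_k(X) + H_k(Y).
Each Sigma_g contributes b_1 = 2g.
b_1 = 18 + 8 + 16 + 24 + 2 + 18 + 12 + 10 = 108

108


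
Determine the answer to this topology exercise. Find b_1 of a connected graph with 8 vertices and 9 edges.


For a connected graph: rank(pi_1) = b_1 = E - V + 1 = 1 - chi.
chi = V - E = 8 - 9 = -1.
rank = 1 - (-1) = 9 - 8 + 1 = 2

2


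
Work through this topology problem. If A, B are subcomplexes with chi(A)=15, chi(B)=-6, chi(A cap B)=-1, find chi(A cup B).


chi(A cup B) = chi(A) + chi(B) - chi(A cap B)
= 15 + (-6) - (-1)
= 10

10


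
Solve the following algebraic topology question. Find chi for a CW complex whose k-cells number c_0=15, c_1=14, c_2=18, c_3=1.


chi = sum_k (-1)^k c_k.
= (-1)^0*15 + (-1)^1*14 + (-1)^2*18 + (-1)^3*1
= (15) + (-14) + (18) + (-1)
= 18

18


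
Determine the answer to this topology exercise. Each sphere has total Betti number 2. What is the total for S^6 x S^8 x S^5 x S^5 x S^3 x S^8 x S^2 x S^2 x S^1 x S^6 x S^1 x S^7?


Total Betti number is multiplicative under products.
Each S^d (d>=1) has total Betti number 2.
There are 12 sphere factors.
Total = 2^12 = 4096

4096


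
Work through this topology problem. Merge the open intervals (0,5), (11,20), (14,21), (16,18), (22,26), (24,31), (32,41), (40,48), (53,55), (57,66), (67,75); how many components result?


Sort and merge overlapping open intervals.
Merged: (0,5), (11,21), (22,31), (32,48), (53,55), (57,66), (67,75).
Number of components = 7

7


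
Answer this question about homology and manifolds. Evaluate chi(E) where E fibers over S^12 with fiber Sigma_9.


chi(S^12) = 2 (n even), chi(Sigma_9) = 2 - 2*9 = -16.
chi(E) = 2 * (-16) = -32

-32


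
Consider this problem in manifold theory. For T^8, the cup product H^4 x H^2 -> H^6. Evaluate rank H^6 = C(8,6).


Cup product: H^p x H^q -> H^{p+q}; here p+q = 4+2 = 6.
rank H^k(T^n) = C(n,k).
C(8,6) = 28

28


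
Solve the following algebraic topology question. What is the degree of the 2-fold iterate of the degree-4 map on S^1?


deg(f) = 4. Degree is multiplicative: deg(f^2) = (deg f)^2.
deg(f^2) = (4)^2 = 16

16


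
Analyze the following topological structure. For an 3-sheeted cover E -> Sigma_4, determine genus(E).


For an n-sheeted cover: chi(E) = n * chi(B).
chi(Sigma_4) = 2 - 2*4 = -6.
chi(E) = 3 * (-6) = -18.
genus(E) = (2 - chi(E))/2 = (2 - (-18))/2 = 20/2 = 10

10


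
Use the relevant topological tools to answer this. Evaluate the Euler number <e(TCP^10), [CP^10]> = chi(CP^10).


For any closed oriented manifold, <e(TM),[M]> = chi(M).
chi(CP^10) = 10+1 = 11

11


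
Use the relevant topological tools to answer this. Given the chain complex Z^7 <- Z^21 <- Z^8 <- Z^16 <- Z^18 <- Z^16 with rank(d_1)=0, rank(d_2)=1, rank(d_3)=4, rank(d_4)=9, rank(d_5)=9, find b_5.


rank H_k = rank(ker d_k) - rank(im d_{k+1}).
rank(ker d_5) = rank(C_5) - rank(d_5) = 16 - 9 = 7.
rank(im d_{5+1}) = 0.
rank H_5 = 7 - 0 = 7

7


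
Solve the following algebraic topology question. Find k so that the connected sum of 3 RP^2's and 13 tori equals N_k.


Since a >= 1, the sum is non-orientable; each T^2 can be replaced by RP^2 # RP^2 (since T^2#RP^2 = 3RP^2).
Total crosscaps k = 3 + 2*13 = 29.
Check via chi: chi = 3*1 + 13*0 - (3+13-1)*2 = -27 = 2 - k = -27. Consistent.

29


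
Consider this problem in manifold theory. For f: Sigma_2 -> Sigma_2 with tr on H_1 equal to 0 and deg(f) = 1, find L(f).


L(f) = tr(f_0*) - tr(f_1*) + tr(f_2*).
= 1 - (0) + (1)
= 2

2


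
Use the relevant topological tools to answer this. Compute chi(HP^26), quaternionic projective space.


HP^26 has one cell in each dimension 0, 4, ..., 4*26 (26+1 cells, all even-dim).
chi = 26 + 1 = 27

27


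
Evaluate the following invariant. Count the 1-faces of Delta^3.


Delta^3 has 3+1 vertices. A 1-face is a choice of 1+1 vertices.
f_1 = C(3+1, 1+1) = C(4,2) = 6

6


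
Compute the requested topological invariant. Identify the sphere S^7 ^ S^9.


S^m ^ S^n = S^{m+n}.
k = 7 + 9 = 16

16


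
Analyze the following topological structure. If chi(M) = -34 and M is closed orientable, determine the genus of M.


chi = 2 - 2g for closed orientable surfaces.
-34 = 2 - 2g
2g = 2 - (-34) = 36
g = 18

18


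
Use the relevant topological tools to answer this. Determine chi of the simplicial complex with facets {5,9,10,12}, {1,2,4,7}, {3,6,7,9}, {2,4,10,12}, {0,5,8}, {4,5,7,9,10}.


Enumerate all faces; f-vector: f_0=12, f_1=29, f_2=26, f_3=9, f_4=1.
chi = sum (-1)^k f_k = 1

1


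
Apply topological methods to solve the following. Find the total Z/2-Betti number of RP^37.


H^k(RP^37; Z/2) = Z/2 for each 0 <= k <= 37.
Total dimension = 37 + 1 = 38

38


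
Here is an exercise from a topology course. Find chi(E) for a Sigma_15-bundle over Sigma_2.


For a fiber bundle F -> E -> B (with CW structure): chi(E) = chi(B) * chi(F).
chi(Sigma_2) = -2, chi(Sigma_15) = -28.
chi(E) = (-2) * (-28) = 56

56


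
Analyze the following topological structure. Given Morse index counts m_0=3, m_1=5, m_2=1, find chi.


Morse theory: chi(M) = sum_k (-1)^k m_k where m_k = #(index-k critical points).
= (3) + (-5) + (1) = -1

-1


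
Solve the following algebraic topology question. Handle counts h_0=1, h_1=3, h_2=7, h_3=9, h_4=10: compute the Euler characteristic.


Handles of index k contribute (-1)^k to chi (same as CW cells).
chi = (1) + (-3) + (7) + (-9) + (10) = 6

6


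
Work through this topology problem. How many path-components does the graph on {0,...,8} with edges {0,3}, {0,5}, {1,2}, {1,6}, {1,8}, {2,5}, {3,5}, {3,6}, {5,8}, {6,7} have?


Run DFS/union-find over 9 vertices.
V = 9, E = 10.
Number of components = 2

2


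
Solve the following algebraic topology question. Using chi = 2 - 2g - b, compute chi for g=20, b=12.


For a compact orientable surface with genus g and b boundary components: chi = 2 - 2g - b.
chi = 2 - 2*20 - 12 = 2 - 40 - 12 = -50

-50


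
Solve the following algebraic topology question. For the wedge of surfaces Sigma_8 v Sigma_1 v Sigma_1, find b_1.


For a wedge X v Y: reduced H_k(X v Y) = H_k(X) + H_k(Y).
Each Sigma_g contributes b_1 = 2g.
b_1 = 16 + 2 + 2 = 20

20


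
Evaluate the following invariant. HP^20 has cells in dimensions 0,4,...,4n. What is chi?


HP^20 has one cell in each dimension 0, 4, ..., 4*20 (20+1 cells, all even-dim).
chi = 20 + 1 = 21

21


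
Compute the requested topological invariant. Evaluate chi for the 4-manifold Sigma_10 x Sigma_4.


chi(Sigma_10) = 2 - 2*10 = -18
chi(Sigma_4) = 2 - 2*4 = -6
chi(product) = (-18) * (-6) = 108

108


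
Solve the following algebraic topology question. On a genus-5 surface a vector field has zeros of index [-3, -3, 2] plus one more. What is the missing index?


Poincare-Hopf: sum of indices = chi(M).
chi(Sigma_5) = 2 - 2*5 = -8.
Sum of known indices = -4.
x = chi - (sum known) = -8 - (-4) = -4

-4


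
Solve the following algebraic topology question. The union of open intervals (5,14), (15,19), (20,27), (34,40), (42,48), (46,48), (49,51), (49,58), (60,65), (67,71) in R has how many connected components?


Sort and merge overlapping open intervals.
Merged: (5,14), (15,19), (20,27), (34,40), (42,48), (49,58), (60,65), (67,71).
Number of components = 8

8


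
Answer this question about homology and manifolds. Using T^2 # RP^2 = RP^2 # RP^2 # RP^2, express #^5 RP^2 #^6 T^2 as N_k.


Since a >= 1, the sum is non-orientable; each T^2 can be replaced by RP^2 # RP^2 (since T^2#RP^2 = 3RP^2).
Total crosscaps k = 5 + 2*6 = 17.
Check via chi: chi = 5*1 + 6*0 - (5+6-1)*2 = -15 = 2 - k = -15. Consistent.

17


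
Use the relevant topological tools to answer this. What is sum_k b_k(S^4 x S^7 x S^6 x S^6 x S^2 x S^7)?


Total Betti number is multiplicative under products.
Each S^d (d>=1) has total Betti number 2.
There are 6 sphere factors.
Total = 2^6 = 64

64


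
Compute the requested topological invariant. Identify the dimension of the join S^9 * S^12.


Join of spheres: S^m * S^n = S^{m+n+1}.
dim = 9 + 12 + 1 = 22

22


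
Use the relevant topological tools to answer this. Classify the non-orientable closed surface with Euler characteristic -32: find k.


chi = 2 - k for closed non-orientable surfaces with k crosscaps.
-32 = 2 - k
k = 2 - (-32) = 34

34


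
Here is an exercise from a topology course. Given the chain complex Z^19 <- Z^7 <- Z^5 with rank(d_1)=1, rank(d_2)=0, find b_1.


rank H_k = rank(ker d_k) - rank(im d_{k+1}).
rank(ker d_1) = rank(C_1) - rank(d_1) = 7 - 1 = 6.
rank(im d_{1+1}) = 0.
rank H_1 = 6 - 0 = 6

6


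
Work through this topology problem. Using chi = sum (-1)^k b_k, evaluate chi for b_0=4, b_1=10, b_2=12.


chi = sum_k (-1)^k b_k.
= (4) + (-10) + (12)
= 6

6


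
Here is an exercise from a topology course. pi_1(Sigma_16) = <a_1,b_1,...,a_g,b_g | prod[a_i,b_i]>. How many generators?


Standard presentation: pi_1(Sigma_g) = <a_1,b_1,...,a_g,b_g | [a_1,b_1]...[a_g,b_g] = 1>.
Number of generators = 2g = 2*16 = 32

32


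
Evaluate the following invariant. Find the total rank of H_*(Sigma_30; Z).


For Sigma_30: b_0 = 1, b_1 = 2g = 60, b_2 = 1.
Total = 1 + 60 + 1 = 62

62


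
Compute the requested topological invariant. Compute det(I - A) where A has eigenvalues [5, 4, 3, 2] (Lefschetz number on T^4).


For a torus self-map: L(f) = det(I - A) where A acts on H_1.
L(f) = (1-5) * (1-4) * (1-3) * (1-2) = -4 * -3 * -2 * -1 = 24

24


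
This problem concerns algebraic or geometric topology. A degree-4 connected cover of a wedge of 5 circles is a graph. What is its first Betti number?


Nielsen-Schreier: an index-n subgroup of F_r is free of rank 1 + n(r-1).
Equivalently: chi(cover) = n*chi(base); chi(vee_r S^1) = 1 - 5 = -4.
chi(E) = 4*(-4) = -16; rank = 1 - chi(E) = 1 - (-16) = 17.
rank = 1 + 4*(5-1) = 1 + 16 = 17

17


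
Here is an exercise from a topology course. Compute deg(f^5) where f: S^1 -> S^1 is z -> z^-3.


deg(f) = -3. Degree is multiplicative: deg(f^5) = (deg f)^5.
deg(f^5) = (-3)^5 = -243

-243


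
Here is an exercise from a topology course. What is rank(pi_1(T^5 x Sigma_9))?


pi_1(A x B) = pi_1(A) x pi_1(B); rank of abelianization = b_1.
b_1(T^5) = 5, b_1(Sigma_9) = 2*9 = 18.
b_1(product) = 5 + 18 = 23

23


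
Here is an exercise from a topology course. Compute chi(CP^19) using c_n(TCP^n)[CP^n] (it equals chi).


For any closed oriented manifold, <e(TM),[M]> = chi(M).
chi(CP^19) = 19+1 = 20

20


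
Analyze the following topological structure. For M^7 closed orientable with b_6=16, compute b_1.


Poincare duality for closed orientable n-manifolds: b_k = b_{n-k}.
Here n = 7, so b_1 = b_6 = 16

16


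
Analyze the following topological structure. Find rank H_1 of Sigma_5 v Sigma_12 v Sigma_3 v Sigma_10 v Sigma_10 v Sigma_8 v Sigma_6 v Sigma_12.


For a wedge X v Y: reduced H_k(X v Y) = H_k(X) + H_k(Y).
Each Sigma_g contributes b_1 = 2g.
b_1 = 10 + 24 + 6 + 20 + 20 + 16 + 12 + 24 = 132

132


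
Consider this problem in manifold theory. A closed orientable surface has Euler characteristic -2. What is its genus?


chi = 2 - 2g for closed orientable surfaces.
-2 = 2 - 2g
2g = 2 - (-2) = 4
g = 2

2


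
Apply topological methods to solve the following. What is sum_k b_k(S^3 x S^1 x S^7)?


Total Betti number is multiplicative under products.
Each S^d (d>=1) has total Betti number 2.
There are 3 sphere factors.
Total = 2^3 = 8

8


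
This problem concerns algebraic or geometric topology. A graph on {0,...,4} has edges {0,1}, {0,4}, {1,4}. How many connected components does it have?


Run DFS/union-find over 5 vertices.
V = 5, E = 3.
Number of components = 3

3


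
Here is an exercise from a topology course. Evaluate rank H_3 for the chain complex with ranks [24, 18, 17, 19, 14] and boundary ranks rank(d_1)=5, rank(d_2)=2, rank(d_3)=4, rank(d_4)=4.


rank H_k = rank(ker d_k) - rank(im d_{k+1}).
rank(ker d_3) = rank(C_3) - rank(d_3) = 19 - 4 = 15.
rank(im d_{3+1}) = 4.
rank H_3 = 15 - 4 = 11

11


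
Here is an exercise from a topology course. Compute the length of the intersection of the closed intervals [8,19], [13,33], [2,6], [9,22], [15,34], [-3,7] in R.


Intersection = [max(a_i), min(b_i)] = [15, 6].
Since 15 > 6, the intersection is empty.
Length = 0

0


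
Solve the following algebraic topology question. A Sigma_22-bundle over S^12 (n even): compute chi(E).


chi(S^12) = 2 (n even), chi(Sigma_22) = 2 - 2*22 = -42.
chi(E) = 2 * (-42) = -84

-84


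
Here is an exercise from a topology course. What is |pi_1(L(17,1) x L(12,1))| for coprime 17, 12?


pi_1(X x Y) = pi_1(X) x pi_1(Y).
pi_1(L(17,1)) = Z/17, pi_1(L(12,1)) = Z/12.
|Z/17 x Z/12| = 17 * 12 = 204

204


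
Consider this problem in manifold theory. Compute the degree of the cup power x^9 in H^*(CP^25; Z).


|x| = 2 in H^*(CP^n).
|x^9| = 9 * |x| = 9 * 2 = 18

18


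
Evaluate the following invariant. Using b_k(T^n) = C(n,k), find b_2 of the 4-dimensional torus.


By the Kunneth formula, b_k(T^n) = C(n,k).
b_2(T^4) = C(4,2).
C(4,2) = 4!/(2!*2!) = 6

6


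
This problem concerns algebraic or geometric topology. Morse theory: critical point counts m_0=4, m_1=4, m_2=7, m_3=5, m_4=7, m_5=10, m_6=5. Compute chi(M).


Morse theory: chi(M) = sum_k (-1)^k m_k where m_k = #(index-k critical points).
= (4) + (-4) + (7) + (-5) + (7) + (-10) + (5) = 4

4


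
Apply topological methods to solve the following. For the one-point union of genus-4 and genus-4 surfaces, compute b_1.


For a wedge: H_1(A v B) = H_1(A) + H_1(B).
b_1(Sigma_4) = 8, b_1(Sigma_4) = 8.
b_1 = 8 + 8 = 16

16


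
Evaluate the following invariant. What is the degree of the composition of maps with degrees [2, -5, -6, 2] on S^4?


Degree is multiplicative: deg(composition) = product of degrees.
= (2) * (-5) * (-6) * (2) = 120

120


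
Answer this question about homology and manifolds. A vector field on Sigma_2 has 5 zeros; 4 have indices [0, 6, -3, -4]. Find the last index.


Poincare-Hopf: sum of indices = chi(M).
chi(Sigma_2) = 2 - 2*2 = -2.
Sum of known indices = -1.
x = chi - (sum known) = -2 - (-1) = -1

-1


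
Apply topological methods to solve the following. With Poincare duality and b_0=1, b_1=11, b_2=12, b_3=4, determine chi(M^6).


By Poincare duality b_k = b_{6-k}, so full Betti numbers: b_0=1, b_1=11, b_2=12, b_3=4, b_4=12, b_5=11, b_6=1.
chi = sum (-1)^k b_k = 0

0


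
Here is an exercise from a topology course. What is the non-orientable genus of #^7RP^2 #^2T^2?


Since a >= 1, the sum is non-orientable; each T^2 can be replaced by RP^2 # RP^2 (since T^2#RP^2 = 3RP^2).
Total crosscaps k = 7 + 2*2 = 11.
Check via chi: chi = 7*1 + 2*0 - (7+2-1)*2 = -9 = 2 - k = -9. Consistent.

11


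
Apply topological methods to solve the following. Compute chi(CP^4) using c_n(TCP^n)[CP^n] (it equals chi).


For any closed oriented manifold, <e(TM),[M]> = chi(M).
chi(CP^4) = 4+1 = 5

5


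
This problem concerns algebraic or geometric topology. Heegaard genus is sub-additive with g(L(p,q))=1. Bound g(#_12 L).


Heegaard genus satisfies g(A#B) <= g(A) + g(B).
Each lens space has g = 1.
Upper bound: 12 * 1 = 12

12


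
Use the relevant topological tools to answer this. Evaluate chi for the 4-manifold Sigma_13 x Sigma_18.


chi(Sigma_13) = 2 - 2*13 = -24
chi(Sigma_18) = 2 - 2*18 = -34
chi(product) = (-24) * (-34) = 816

816


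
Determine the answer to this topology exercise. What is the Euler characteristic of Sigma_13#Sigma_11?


chi(Sigma_13) = 2 - 2*13 = -24
chi(Sigma_11) = 2 - 2*11 = -20
For surfaces: chi(A#B) = chi(A) + chi(B) - 2.
chi = -24 + -20 - 2 = -46

-46


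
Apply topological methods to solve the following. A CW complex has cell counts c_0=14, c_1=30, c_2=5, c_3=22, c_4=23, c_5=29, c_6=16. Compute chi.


chi = sum_k (-1)^k c_k.
= (-1)^0*14 + (-1)^1*30 + (-1)^2*5 + (-1)^3*22 + (-1)^4*23 + (-1)^5*29 + (-1)^6*16
= (14) + (-30) + (5) + (-22) + (23) + (-29) + (16)
= -23

-23


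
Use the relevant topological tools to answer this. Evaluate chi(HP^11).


HP^11 has one cell in each dimension 0, 4, ..., 4*11 (11+1 cells, all even-dim).
chi = 11 + 1 = 12

12


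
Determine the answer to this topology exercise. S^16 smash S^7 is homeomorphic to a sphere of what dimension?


S^m ^ S^n = S^{m+n}.
k = 16 + 7 = 23

23


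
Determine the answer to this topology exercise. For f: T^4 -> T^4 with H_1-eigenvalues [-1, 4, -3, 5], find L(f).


For a torus self-map: L(f) = det(I - A) where A acts on H_1.
L(f) = (1--1) * (1-4) * (1--3) * (1-5) = 2 * -3 * 4 * -4 = 96

96


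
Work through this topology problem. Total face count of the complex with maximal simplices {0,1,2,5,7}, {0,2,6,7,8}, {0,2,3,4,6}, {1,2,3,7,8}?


Each maximal simplex on m vertices has 2^m - 1 nonempty faces.
Take the union (dedupe shared faces).
Total distinct faces = 97

97


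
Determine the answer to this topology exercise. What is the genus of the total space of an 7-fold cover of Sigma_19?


For an n-sheeted cover: chi(E) = n * chi(B).
chi(Sigma_19) = 2 - 2*19 = -36.
chi(E) = 7 * (-36) = -252.
genus(E) = (2 - chi(E))/2 = (2 - (-252))/2 = 254/2 = 127

127


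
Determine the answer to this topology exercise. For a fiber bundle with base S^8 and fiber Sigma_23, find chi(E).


chi(S^8) = 2 (n even), chi(Sigma_23) = 2 - 2*23 = -44.
chi(E) = 2 * (-44) = -88

-88


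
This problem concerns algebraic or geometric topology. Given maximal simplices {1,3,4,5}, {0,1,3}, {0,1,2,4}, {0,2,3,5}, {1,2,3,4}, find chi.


Enumerate all faces; f-vector: f_0=6, f_1=15, f_2=15, f_3=4.
chi = sum (-1)^k f_k = 2

2


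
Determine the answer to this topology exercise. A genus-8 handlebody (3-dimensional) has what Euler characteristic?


A genus-g handlebody deformation retracts to a wedge of g circles.
chi(vee_g S^1) = 1 - g.
chi(H_8) = 1 - 8 = -7

-7


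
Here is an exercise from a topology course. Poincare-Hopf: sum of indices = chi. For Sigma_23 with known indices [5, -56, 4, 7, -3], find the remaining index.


Poincare-Hopf: sum of indices = chi(M).
chi(Sigma_23) = 2 - 2*23 = -44.
Sum of known indices = -43.
x = chi - (sum known) = -44 - (-43) = -1

-1


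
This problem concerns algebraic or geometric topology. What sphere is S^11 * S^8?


Join of spheres: S^m * S^n = S^{m+n+1}.
dim = 11 + 8 + 1 = 20

20


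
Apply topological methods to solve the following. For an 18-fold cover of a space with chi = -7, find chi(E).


For a finite covering: chi(E) = (number of sheets) * chi(B).
chi(E) = 18 * (-7) = -126

-126


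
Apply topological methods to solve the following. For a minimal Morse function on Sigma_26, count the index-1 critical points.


A perfect Morse function has m_k = b_k.
For Sigma_26: b_0=1, b_1=2g=52, b_2=1.
Saddles m_1 = 2g = 52

52


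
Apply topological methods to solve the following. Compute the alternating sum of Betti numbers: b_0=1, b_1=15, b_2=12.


chi = sum_k (-1)^k b_k.
= (1) + (-15) + (12)
= -2

-2


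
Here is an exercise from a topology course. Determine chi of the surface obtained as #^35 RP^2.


For a non-orientable closed surface with k crosscaps: chi = 2 - k.
Here k = 35.
chi = 2 - 35 = -33

-33


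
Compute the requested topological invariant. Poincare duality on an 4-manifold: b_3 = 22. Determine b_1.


Poincare duality for closed orientable n-manifolds: b_k = b_{n-k}.
Here n = 4, so b_1 = b_3 = 22

22


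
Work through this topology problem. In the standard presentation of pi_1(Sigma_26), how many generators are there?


Standard presentation: pi_1(Sigma_g) = <a_1,b_1,...,a_g,b_g | [a_1,b_1]...[a_g,b_g] = 1>.
Number of generators = 2g = 2*26 = 52

52


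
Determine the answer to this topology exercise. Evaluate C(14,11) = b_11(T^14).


By the Kunneth formula, b_k(T^n) = C(n,k).
b_11(T^14) = C(14,11).
C(14,11) = 14!/(11!*3!) = 364

364


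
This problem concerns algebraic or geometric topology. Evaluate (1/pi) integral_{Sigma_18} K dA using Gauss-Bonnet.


Gauss-Bonnet: integral K dA = 2*pi*chi(M).
chi(Sigma_18) = 2 - 2*18 = -34.
(integral K dA)/pi = 2*chi = 2*(-34) = -68

-68


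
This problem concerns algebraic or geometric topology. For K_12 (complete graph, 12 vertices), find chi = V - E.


K_12: V = 12, E = C(12,2) = 66.
chi = V - E = 12 - 66 = -54

-54


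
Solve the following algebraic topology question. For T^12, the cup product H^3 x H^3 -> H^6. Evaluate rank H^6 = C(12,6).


Cup product: H^p x H^q -> H^{p+q}; here p+q = 3+3 = 6.
rank H^k(T^n) = C(n,k).
C(12,6) = 924

924


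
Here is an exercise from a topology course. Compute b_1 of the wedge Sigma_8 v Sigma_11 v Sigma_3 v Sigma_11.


For a wedge X v Y: reduced H_k(X v Y) = H_k(X) + H_k(Y).
Each Sigma_g contributes b_1 = 2g.
b_1 = 16 + 22 + 6 + 22 = 66

66


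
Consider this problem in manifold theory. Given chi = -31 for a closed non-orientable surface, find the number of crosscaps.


chi = 2 - k for closed non-orientable surfaces with k crosscaps.
-31 = 2 - k
k = 2 - (-31) = 33

33


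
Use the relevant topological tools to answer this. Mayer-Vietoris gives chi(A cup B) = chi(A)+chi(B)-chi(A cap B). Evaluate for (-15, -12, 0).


chi(A cup B) = chi(A) + chi(B) - chi(A cap B)
= -15 + (-12) - (0)
= -27

-27


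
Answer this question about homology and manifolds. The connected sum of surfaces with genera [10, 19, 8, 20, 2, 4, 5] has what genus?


Genus is additive under connected sum of orientable surfaces.
g = 10 + 19 + 8 + 20 + 2 + 4 + 5 = 68

68


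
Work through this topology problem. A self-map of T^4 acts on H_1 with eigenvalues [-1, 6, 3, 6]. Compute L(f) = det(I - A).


For a torus self-map: L(f) = det(I - A) where A acts on H_1.
L(f) = (1--1) * (1-6) * (1-3) * (1-6) = 2 * -5 * -2 * -5 = -100

-100


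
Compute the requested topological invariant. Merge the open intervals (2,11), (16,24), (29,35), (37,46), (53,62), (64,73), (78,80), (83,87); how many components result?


Sort and merge overlapping open intervals.
Merged: (2,11), (16,24), (29,35), (37,46), (53,62), (64,73), (78,80), (83,87).
Number of components = 8

8


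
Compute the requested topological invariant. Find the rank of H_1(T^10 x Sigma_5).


pi_1(A x B) = pi_1(A) x pi_1(B); rank of abelianization = b_1.
b_1(T^10) = 10, b_1(Sigma_5) = 2*5 = 10.
b_1(product) = 10 + 10 = 20

20


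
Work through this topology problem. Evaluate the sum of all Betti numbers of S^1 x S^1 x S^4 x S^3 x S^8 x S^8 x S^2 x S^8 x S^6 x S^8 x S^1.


Total Betti number is multiplicative under products.
Each S^d (d>=1) has total Betti number 2.
There are 11 sphere factors.
Total = 2^11 = 2048

2048


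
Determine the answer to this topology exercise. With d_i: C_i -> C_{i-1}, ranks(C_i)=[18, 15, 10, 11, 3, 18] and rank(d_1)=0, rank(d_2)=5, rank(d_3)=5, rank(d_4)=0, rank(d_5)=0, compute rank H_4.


rank H_k = rank(ker d_k) - rank(im d_{k+1}).
rank(ker d_4) = rank(C_4) - rank(d_4) = 3 - 0 = 3.
rank(im d_{4+1}) = 0.
rank H_4 = 3 - 0 = 3

3


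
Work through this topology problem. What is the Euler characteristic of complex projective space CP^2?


CP^2 has one cell in each even dimension 0, 2, ..., 2*2 (2+1 cells total).
All cells are even-dimensional, so chi = number of cells.
chi = 2 + 1 = 3

3


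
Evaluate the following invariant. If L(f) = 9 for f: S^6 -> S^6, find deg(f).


L(f) = 1 + (-1)^6 deg(f) on S^6.
9 = 1 + (-1)^6 * deg(f)
(-1)^6 * deg(f) = 8
deg(f) = 8

8


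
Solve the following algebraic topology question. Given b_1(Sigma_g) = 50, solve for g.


For a closed orientable surface: b_1 = 2g.
50 = 2g
g = 50 / 2 = 25

25


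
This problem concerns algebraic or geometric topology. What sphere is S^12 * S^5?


Join of spheres: S^m * S^n = S^{m+n+1}.
dim = 12 + 5 + 1 = 18

18


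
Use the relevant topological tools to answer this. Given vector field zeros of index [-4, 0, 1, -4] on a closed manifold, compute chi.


Poincare-Hopf: chi(M) = sum of indices of zeros.
chi = (-4) + (0) + (1) + (-4) = -7

-7


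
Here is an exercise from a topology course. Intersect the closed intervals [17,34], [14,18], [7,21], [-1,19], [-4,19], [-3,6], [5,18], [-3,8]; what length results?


Intersection = [max(a_i), min(b_i)] = [17, 6].
Since 17 > 6, the intersection is empty.
Length = 0

0


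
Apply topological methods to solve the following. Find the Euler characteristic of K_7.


K_7: V = 7, E = C(7,2) = 21.
chi = V - E = 7 - 21 = -14

-14


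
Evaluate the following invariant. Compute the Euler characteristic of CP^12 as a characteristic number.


For any closed oriented manifold, <e(TM),[M]> = chi(M).
chi(CP^12) = 12+1 = 13

13


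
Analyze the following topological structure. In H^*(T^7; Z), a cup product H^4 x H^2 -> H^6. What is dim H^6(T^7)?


Cup product: H^p x H^q -> H^{p+q}; here p+q = 4+2 = 6.
rank H^k(T^n) = C(n,k).
C(7,6) = 7

7


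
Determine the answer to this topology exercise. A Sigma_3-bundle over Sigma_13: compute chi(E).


For a fiber bundle F -> E -> B (with CW structure): chi(E) = chi(B) * chi(F).
chi(Sigma_13) = -24, chi(Sigma_3) = -4.
chi(E) = (-24) * (-4) = 96

96


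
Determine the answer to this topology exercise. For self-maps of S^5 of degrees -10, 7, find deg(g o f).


Degree is multiplicative under composition: deg(g o f) = deg(g) * deg(f).
= 7 * -10 = -70

-70


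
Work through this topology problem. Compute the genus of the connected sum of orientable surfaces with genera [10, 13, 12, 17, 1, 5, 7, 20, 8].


Genus is additive under connected sum of orientable surfaces.
g = 10 + 13 + 12 + 17 + 1 + 5 + 7 + 20 + 8 = 93

93


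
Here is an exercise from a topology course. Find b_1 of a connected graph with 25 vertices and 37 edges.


For a connected graph: rank(pi_1) = b_1 = E - V + 1 = 1 - chi.
chi = V - E = 25 - 37 = -12.
rank = 1 - (-12) = 37 - 25 + 1 = 13

13


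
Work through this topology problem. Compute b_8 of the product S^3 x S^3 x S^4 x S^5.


Each S^d has Poincare polynomial 1 + t^d.
The product S^3 x S^3 x S^4 x S^5 has Poincare polynomial prod(1+t^d_i).
Expanding: b_0=1, b_3=2, b_4=1, b_5=1, b_6=1, b_7=2, b_8=2, b_9=1, b_10=1, b_11=1, b_12=2, b_15=1.
b_8 = 2

2


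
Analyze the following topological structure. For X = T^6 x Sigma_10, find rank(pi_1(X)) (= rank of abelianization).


pi_1(A x B) = pi_1(A) x pi_1(B); rank of abelianization = b_1.
b_1(T^6) = 6, b_1(Sigma_10) = 2*10 = 20.
b_1(product) = 6 + 20 = 26

26


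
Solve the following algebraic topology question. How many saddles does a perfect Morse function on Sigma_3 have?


A perfect Morse function has m_k = b_k.
For Sigma_3: b_0=1, b_1=2g=6, b_2=1.
Saddles m_1 = 2g = 6

6


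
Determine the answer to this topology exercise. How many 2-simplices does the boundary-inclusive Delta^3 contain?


Delta^3 has 3+1 vertices. A 2-face is a choice of 2+1 vertices.
f_2 = C(3+1, 2+1) = C(4,3) = 4

4


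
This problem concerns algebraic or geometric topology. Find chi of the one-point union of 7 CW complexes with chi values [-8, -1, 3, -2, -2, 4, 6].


chi(A v B) = chi(A) + chi(B) - 1 (one point identified).
For 7 spaces: chi = (sum chi_i) - (7 - 1).
sum = 0; chi = 0 - 6 = -6

-6


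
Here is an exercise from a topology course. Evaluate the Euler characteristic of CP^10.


CP^10 has one cell in each even dimension 0, 2, ..., 2*10 (10+1 cells total).
All cells are even-dimensional, so chi = number of cells.
chi = 10 + 1 = 11

11


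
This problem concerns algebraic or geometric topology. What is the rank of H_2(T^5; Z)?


By the Kunneth formula, b_k(T^n) = C(n,k).
b_2(T^5) = C(5,2).
C(5,2) = 5!/(2!*3!) = 10

10


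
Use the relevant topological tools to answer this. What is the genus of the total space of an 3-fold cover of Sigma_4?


For an n-sheeted cover: chi(E) = n * chi(B).
chi(Sigma_4) = 2 - 2*4 = -6.
chi(E) = 3 * (-6) = -18.
genus(E) = (2 - chi(E))/2 = (2 - (-18))/2 = 20/2 = 10

10


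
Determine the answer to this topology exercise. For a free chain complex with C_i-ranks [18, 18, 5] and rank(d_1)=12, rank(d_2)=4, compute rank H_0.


rank H_k = rank(ker d_k) - rank(im d_{k+1}).
rank(ker d_0) = rank(C_0) - rank(d_0) = 18 - 0 = 18.
rank(im d_{0+1}) = 12.
rank H_0 = 18 - 12 = 6

6
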